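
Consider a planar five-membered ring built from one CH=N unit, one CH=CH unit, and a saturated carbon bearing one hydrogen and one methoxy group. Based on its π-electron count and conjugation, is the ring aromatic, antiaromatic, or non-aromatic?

Non-aromatic

Because that saturated carbon is sp³ and has no p orbital in the ring π system at the CH(methoxy) position, the π system cannot extend all the way around the ring.
A ring that is not fully conjugated cannot be aromatic or antiaromatic regardless of its π-electron count.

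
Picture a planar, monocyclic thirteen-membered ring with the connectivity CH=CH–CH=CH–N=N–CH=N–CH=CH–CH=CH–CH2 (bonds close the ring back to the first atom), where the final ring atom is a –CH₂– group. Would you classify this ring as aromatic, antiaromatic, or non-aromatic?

Non-aromatic

At the CH2 position, the tetrahedral CH₂ carbon is sp³ and has no p orbital in the ring π system; the ring's p-orbital overlap is broken there.
A ring that is not fully conjugated cannot be aromatic or antiaromatic regardless of its π-electron count.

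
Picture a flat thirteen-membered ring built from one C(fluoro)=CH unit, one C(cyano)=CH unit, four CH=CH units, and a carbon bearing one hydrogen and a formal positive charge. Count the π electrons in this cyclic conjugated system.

12

Every ring atom contributes a p orbital perpendicular to the ring (the double-bond atoms are sp², each contributing one p electron; the carbocation has an empty p orbital), so the π system is cyclic and fully conjugated.
Tallying contributions gives 6 × 2 = 12 from the double-bond units + 0 from the CH(+) atom = 12.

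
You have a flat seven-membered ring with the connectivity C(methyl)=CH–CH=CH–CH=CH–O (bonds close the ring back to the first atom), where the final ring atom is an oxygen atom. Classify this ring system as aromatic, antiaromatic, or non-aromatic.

The p orbitals form a continuous loop: each doubly-bonded ring atom is sp² with one p-orbital electron; the oxygen donates one lone pair from its p orbital. The ring is fully conjugated.
π-electron count: 3 × 2 = 6 from the double-bond units + 2 from the O atom = 8.
8 = 4(2); a planar, fully conjugated 4n system is antiaromatic.

Antiaromatic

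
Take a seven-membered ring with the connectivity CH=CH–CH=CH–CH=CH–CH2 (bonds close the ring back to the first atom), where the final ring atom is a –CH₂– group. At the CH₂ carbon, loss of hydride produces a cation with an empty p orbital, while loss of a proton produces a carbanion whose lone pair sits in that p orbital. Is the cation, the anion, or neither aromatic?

The cation

Both ions have a continuous loop of p orbitals — each ring atom is sp².
Cation: 3 × 2 + 0 = 6 π electrons → 4(1)+2, aromatic.
Anion: 3 × 2 + 2 = 8 π electrons → 4(2), antiaromatic.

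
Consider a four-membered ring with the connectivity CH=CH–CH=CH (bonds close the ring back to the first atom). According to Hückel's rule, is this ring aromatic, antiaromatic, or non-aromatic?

Antiaromatic

All ring atoms are sp² and supply a p orbital to the ring (the double-bond atoms are sp², each contributing one p electron); the conjugation is uninterrupted.
π-electron count: 2 × 2 = 4 from the 2 double-bond units.
A 4n π count (4, n = 1) in a planar conjugated ring means antiaromatic.
(This ring is cyclobutadiene.)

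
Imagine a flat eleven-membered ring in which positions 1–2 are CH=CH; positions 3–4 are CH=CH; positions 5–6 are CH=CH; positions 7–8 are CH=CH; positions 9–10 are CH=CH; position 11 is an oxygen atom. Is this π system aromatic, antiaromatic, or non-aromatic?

The p orbitals form a continuous loop: every atom in a ring double bond is sp² and brings one electron to the p orbital; the oxygen donates one lone pair from its p orbital. The ring is fully conjugated.
π-electron count: 5 × 2 = 10 from the double-bond units + 2 from the O atom = 12.
12 is a 4n count (n = 3), so the planar conjugated ring is antiaromatic.

Antiaromatic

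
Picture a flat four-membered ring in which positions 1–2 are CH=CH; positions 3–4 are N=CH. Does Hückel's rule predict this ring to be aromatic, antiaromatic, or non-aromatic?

The p orbitals form a continuous loop: each doubly-bonded ring atom is sp² with one p-orbital electron; each =N– nitrogen is pyridine-type (lone pair in the sp² plane, one electron in the p orbital). The ring is fully conjugated.
π-electron count: 2 × 2 = 4 from the 2 double-bond units.
A 4n π count (4, n = 1) in a planar conjugated ring means antiaromatic.

Antiaromatic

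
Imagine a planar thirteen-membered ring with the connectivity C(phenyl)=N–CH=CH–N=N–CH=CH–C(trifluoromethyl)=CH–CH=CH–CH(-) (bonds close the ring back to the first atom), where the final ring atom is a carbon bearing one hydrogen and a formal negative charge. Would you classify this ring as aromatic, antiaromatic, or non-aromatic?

Every ring atom contributes a p orbital perpendicular to the ring (each doubly-bonded ring atom is sp² with one p-orbital electron; each =N– nitrogen is pyridine-type (lone pair in the sp² plane, one electron in the p orbital); the carbanion's lone pair occupies the p orbital), so the π system is cyclic and fully conjugated.
Tallying contributions gives 6 × 2 = 12 from the double-bond units + 2 from the CH(-) atom = 14.
14 = 4(3) + 2, which satisfies Hückel's 4n+2 rule.

Aromatic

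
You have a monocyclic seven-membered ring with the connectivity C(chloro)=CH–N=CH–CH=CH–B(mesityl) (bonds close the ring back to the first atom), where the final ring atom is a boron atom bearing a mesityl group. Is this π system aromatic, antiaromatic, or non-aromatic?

The p orbitals form a continuous loop: the double-bond atoms are sp², each contributing one p electron; the doubly-bonded nitrogens are pyridine-type — their lone pairs lie in the ring plane, leaving one electron in the p orbital; the boron has an empty p orbital. The ring is fully conjugated.
Tallying contributions gives 3 × 2 = 6 from the double-bond units + 0 from the B(mesityl) atom = 6.
Since 6 = 4·1 + 2, the ring meets the 4n+2 criterion.

Aromatic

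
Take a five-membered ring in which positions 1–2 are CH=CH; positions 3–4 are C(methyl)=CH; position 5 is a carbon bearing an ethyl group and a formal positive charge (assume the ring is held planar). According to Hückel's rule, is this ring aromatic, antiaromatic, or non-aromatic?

Antiaromatic

Every ring atom contributes a p orbital perpendicular to the ring (the double-bond atoms are sp², each contributing one p electron; the carbocation has an empty p orbital), so the π system is cyclic and fully conjugated.
Counting π electrons: 2 × 2 = 4 from the double-bond units + 0 from the C(ethyl)(+) atom = 4.
A 4n π count (4, n = 1) in a planar conjugated ring means antiaromatic.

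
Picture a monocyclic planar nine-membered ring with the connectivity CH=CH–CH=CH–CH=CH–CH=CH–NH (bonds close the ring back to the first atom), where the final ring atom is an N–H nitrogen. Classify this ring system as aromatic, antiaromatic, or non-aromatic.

All ring atoms are sp² and supply a p orbital to the ring (every atom in a ring double bond is sp² and brings one electron to the p orbital; the pyrrole-type nitrogen donates its lone pair from the p orbital); the conjugation is uninterrupted.
Adding the contributions, 4 × 2 = 8 from the double-bond units + 2 from the NH atom = 10.
That gives a 4n+2 count (10, n = 2).

Aromatic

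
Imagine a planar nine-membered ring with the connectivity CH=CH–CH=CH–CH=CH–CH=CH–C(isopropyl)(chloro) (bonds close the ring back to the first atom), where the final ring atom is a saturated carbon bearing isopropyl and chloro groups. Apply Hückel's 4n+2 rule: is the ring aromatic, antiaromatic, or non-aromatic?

Non-aromatic

Because that saturated carbon is sp³ and has no p orbital in the ring π system at the C(isopropyl)(chloro) position, the π system cannot extend all the way around the ring.
Without a continuous loop of overlapping p orbitals the Hückel electron count never comes into play.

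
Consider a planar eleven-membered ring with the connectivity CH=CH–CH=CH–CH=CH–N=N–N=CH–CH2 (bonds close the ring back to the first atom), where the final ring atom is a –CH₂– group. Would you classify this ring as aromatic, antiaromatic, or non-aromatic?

Non-aromatic

The CH2 carbon is saturated: the tetrahedral CH₂ carbon is sp³ and has no p orbital in the ring π system. Conjugation is not continuous around the ring.
A ring that is not fully conjugated cannot be aromatic or antiaromatic regardless of its π-electron count.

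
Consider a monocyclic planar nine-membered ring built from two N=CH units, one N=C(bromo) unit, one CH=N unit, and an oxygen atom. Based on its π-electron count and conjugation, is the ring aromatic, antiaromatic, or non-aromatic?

Every ring atom contributes a p orbital perpendicular to the ring (each doubly-bonded ring atom is sp² with one p-orbital electron; each =N– nitrogen is pyridine-type (lone pair in the sp² plane, one electron in the p orbital); the oxygen donates one lone pair from its p orbital), so the π system is cyclic and fully conjugated.
Counting π electrons: 4 × 2 = 8 from the double-bond units + 2 from the O atom = 10.
With 10 π electrons (n = 2), the Hückel 4n+2 condition holds.

Aromatic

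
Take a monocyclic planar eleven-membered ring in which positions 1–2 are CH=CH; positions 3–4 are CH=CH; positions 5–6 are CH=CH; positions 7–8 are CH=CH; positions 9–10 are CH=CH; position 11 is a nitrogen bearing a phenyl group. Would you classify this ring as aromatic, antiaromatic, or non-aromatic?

Antiaromatic

Check conjugation: every atom in a ring double bond is sp² and brings one electron to the p orbital; the pyrrole-type nitrogen donates its lone pair from the p orbital — every position has a p orbital, so the cyclic π system is continuous.
π-electron count: 5 × 2 = 10 from the double-bond units + 2 from the N(phenyl) atom = 12.
A 4n π count (12, n = 3) in a planar conjugated ring means antiaromatic.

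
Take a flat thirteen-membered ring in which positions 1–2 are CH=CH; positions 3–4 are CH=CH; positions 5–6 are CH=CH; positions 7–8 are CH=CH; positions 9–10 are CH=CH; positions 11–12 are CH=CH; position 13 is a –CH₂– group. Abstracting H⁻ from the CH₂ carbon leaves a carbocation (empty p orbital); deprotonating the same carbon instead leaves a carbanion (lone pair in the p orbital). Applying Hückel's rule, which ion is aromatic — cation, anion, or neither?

The anion

In either ion the ring is fully conjugated: every atom, including the new sp² carbon, supplies a p orbital.
Cation: 6 × 2 + 0 = 12 π electrons → 4(3), antiaromatic.
Anion: 6 × 2 + 2 = 14 π electrons → 4(3)+2, aromatic.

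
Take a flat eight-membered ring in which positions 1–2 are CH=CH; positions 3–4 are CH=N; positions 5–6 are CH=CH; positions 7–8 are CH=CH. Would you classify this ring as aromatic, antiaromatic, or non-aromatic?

Antiaromatic

All ring atoms are sp² and supply a p orbital to the ring (the double-bond atoms are sp², each contributing one p electron; each sp² =N– keeps its lone pair in-plane and puts one electron into the π system); the conjugation is uninterrupted.
π-electron count: 4 × 2 = 8 from the 4 double-bond units.
8 is a 4n count (n = 2), so the planar conjugated ring is antiaromatic.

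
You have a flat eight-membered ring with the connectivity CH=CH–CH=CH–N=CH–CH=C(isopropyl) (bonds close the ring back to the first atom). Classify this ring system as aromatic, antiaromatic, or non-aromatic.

The p orbitals form a continuous loop: each doubly-bonded ring atom is sp² with one p-orbital electron; each =N– nitrogen is pyridine-type (lone pair in the sp² plane, one electron in the p orbital). The ring is fully conjugated.
Adding the contributions, 4 × 2 = 8 from the 4 double-bond units.
With 8 = 4·2 π electrons, Hückel's rule classifies the planar ring as antiaromatic.

Antiaromatic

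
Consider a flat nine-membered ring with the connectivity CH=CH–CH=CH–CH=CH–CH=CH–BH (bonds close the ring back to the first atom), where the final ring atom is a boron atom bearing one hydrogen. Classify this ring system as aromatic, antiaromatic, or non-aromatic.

The p orbitals form a continuous loop: every atom in a ring double bond is sp² and brings one electron to the p orbital; the boron has an empty p orbital. The ring is fully conjugated.
π-electron count: 4 × 2 = 8 from the double-bond units + 0 from the BH atom = 8.
With 8 = 4·2 π electrons, Hückel's rule classifies the planar ring as antiaromatic.

Antiaromatic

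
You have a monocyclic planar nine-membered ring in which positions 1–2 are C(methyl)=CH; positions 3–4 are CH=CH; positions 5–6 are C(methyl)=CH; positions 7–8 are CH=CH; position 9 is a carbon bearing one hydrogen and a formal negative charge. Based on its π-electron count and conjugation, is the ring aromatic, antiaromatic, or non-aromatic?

Aromatic

Every ring atom contributes a p orbital perpendicular to the ring (the double-bond atoms are sp², each contributing one p electron; the carbanion's lone pair occupies the p orbital), so the π system is cyclic and fully conjugated.
π-electron count: 4 × 2 = 8 from the double-bond units + 2 from the CH(-) atom = 10.
With 10 π electrons (n = 2), the Hückel 4n+2 condition holds.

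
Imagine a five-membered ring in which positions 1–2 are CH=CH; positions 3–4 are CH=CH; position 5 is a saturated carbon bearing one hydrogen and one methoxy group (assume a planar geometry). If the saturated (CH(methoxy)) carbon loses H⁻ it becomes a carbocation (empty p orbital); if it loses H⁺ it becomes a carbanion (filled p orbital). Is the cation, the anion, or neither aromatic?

The anion

In either ion the ring is fully conjugated: every atom, including the new sp² carbon, supplies a p orbital.
Cation: 2 × 2 + 0 = 4 π electrons → 4(1), antiaromatic.
Anion: 2 × 2 + 2 = 6 π electrons → 4(1)+2, aromatic.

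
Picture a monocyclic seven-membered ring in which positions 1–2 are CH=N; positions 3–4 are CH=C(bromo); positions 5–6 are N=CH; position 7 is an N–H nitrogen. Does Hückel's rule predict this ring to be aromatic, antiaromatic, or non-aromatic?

The p orbitals form a continuous loop: every atom in a ring double bond is sp² and brings one electron to the p orbital; each =N– nitrogen is pyridine-type (lone pair in the sp² plane, one electron in the p orbital); the pyrrole-type nitrogen donates its lone pair from the p orbital. The ring is fully conjugated.
Adding the contributions, 3 × 2 = 6 from the double-bond units + 2 from the NH atom = 8.
With 8 = 4·2 π electrons, Hückel's rule classifies the planar ring as antiaromatic.

Antiaromatic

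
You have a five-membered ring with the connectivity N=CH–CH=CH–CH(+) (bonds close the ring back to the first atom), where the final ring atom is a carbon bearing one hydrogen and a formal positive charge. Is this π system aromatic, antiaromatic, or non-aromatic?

The p orbitals form a continuous loop: each doubly-bonded ring atom is sp² with one p-orbital electron; each sp² =N– keeps its lone pair in-plane and puts one electron into the π system; the carbocation has an empty p orbital. The ring is fully conjugated.
π-electron count: 2 × 2 = 4 from the double-bond units + 0 from the CH(+) atom = 4.
4 = 4(1); a planar, fully conjugated 4n system is antiaromatic.

Antiaromatic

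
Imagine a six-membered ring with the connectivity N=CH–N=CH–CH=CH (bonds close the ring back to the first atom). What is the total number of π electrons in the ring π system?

6

Check conjugation: the double-bond atoms are sp², each contributing one p electron; each sp² =N– keeps its lone pair in-plane and puts one electron into the π system — every position has a p orbital, so the cyclic π system is continuous.
π-electron count: 3 × 2 = 6 from the 3 double-bond units.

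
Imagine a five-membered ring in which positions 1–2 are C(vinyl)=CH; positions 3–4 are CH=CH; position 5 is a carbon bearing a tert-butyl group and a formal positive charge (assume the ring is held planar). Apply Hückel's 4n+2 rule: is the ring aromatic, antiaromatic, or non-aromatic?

Every ring atom contributes a p orbital perpendicular to the ring (the double-bond atoms are sp², each contributing one p electron; the carbocation has an empty p orbital), so the π system is cyclic and fully conjugated.
Adding the contributions, 2 × 2 = 4 from the double-bond units + 0 from the C(tert-butyl)(+) atom = 4.
With 4 = 4·1 π electrons, Hückel's rule classifies the planar ring as antiaromatic.

Antiaromatic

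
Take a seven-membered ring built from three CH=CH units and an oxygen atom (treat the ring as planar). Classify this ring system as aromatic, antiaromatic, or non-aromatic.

The p orbitals form a continuous loop: every atom in a ring double bond is sp² and brings one electron to the p orbital; the oxygen donates one lone pair from its p orbital. The ring is fully conjugated.
π-electron count: 3 × 2 = 6 from the double-bond units + 2 from the O atom = 8.
8 = 4(2); a planar, fully conjugated 4n system is antiaromatic.

Antiaromatic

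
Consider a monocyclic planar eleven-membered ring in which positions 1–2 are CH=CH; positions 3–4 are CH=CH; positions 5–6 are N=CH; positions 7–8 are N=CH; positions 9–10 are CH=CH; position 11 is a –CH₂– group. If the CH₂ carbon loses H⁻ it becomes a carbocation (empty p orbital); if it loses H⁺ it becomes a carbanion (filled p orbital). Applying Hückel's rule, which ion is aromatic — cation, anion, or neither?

In both ions every ring atom is sp² and contributes a p orbital, so both rings are fully conjugated.
Cation: 5 × 2 + 0 = 10 π electrons → 4(2)+2, aromatic.
Anion: 5 × 2 + 2 = 12 π electrons → 4(3), antiaromatic.

The cation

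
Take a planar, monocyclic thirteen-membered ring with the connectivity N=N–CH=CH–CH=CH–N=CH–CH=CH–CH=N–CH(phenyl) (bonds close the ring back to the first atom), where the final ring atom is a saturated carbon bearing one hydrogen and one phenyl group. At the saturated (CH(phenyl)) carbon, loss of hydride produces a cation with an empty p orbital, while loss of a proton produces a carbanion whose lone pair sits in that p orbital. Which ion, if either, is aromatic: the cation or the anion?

In both ions every ring atom is sp² and contributes a p orbital, so both rings are fully conjugated.
Cation: 6 × 2 + 0 = 12 π electrons → 4(3), antiaromatic.
Anion: 6 × 2 + 2 = 14 π electrons → 4(3)+2, aromatic.

The anion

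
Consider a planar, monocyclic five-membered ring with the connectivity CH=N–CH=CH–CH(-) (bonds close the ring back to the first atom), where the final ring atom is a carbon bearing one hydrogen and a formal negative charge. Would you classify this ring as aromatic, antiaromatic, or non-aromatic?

Aromatic

All ring atoms are sp² and supply a p orbital to the ring (every atom in a ring double bond is sp² and brings one electron to the p orbital; each sp² =N– keeps its lone pair in-plane and puts one electron into the π system; the carbanion's lone pair occupies the p orbital); the conjugation is uninterrupted.
Tallying contributions gives 2 × 2 = 4 from the double-bond units + 2 from the CH(-) atom = 6.
6 = 4(1) + 2, which satisfies Hückel's 4n+2 rule.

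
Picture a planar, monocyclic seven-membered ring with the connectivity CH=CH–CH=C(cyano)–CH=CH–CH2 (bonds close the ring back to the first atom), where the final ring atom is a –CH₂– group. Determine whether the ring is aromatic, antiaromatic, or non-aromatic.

The CH2 carbon is saturated: the tetrahedral CH₂ carbon is sp³ and has no p orbital in the ring π system. Conjugation is not continuous around the ring.
Without a continuous loop of overlapping p orbitals the Hückel electron count never comes into play.

Non-aromatic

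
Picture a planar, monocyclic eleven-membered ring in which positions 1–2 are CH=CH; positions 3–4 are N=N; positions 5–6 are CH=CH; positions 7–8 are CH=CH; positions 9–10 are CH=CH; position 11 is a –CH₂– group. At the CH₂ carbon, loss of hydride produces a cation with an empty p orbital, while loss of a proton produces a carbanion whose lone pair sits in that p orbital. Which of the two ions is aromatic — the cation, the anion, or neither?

In both ions every ring atom is sp² and contributes a p orbital, so both rings are fully conjugated.
Cation: 5 × 2 + 0 = 10 π electrons → 4(2)+2, aromatic.
Anion: 5 × 2 + 2 = 12 π electrons → 4(3), antiaromatic.

The cation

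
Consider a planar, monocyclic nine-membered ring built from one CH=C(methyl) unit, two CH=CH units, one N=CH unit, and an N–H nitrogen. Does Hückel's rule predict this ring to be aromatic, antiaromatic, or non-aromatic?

All ring atoms are sp² and supply a p orbital to the ring (every atom in a ring double bond is sp² and brings one electron to the p orbital; each =N– nitrogen is pyridine-type (lone pair in the sp² plane, one electron in the p orbital); the pyrrole-type nitrogen donates its lone pair from the p orbital); the conjugation is uninterrupted.
Adding the contributions, 4 × 2 = 8 from the double-bond units + 2 from the NH atom = 10.
Since 10 = 4·2 + 2, the ring meets the 4n+2 criterion.

Aromatic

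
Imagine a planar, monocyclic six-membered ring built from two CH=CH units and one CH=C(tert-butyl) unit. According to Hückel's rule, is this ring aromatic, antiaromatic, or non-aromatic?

All ring atoms are sp² and supply a p orbital to the ring (each doubly-bonded ring atom is sp² with one p-orbital electron); the conjugation is uninterrupted.
π-electron count: 3 × 2 = 6 from the 3 double-bond units.
With 6 π electrons (n = 1), the Hückel 4n+2 condition holds.

Aromatic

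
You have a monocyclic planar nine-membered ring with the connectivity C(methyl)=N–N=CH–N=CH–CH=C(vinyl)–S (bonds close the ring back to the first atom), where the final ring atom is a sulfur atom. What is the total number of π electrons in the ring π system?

10

Every ring atom contributes a p orbital perpendicular to the ring (every atom in a ring double bond is sp² and brings one electron to the p orbital; the doubly-bonded nitrogens are pyridine-type — their lone pairs lie in the ring plane, leaving one electron in the p orbital; the sulfur donates one lone pair from its p orbital), so the π system is cyclic and fully conjugated.
Tallying contributions gives 4 × 2 = 8 from the double-bond units + 2 from the S atom = 10.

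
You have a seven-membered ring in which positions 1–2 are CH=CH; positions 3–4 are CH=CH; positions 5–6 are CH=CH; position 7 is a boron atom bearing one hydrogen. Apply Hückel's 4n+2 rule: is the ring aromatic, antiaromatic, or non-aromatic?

The p orbitals form a continuous loop: every atom in a ring double bond is sp² and brings one electron to the p orbital; the boron has an empty p orbital. The ring is fully conjugated.
Adding the contributions, 3 × 2 = 6 from the double-bond units + 0 from the BH atom = 6.
Since 6 = 4·1 + 2, the ring meets the 4n+2 criterion.

Aromatic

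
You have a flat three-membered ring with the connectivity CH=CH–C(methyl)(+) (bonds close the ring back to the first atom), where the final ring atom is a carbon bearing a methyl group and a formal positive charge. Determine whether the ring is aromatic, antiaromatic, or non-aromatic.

Aromatic

The p orbitals form a continuous loop: the double-bond atoms are sp², each contributing one p electron; the carbocation has an empty p orbital. The ring is fully conjugated.
Tallying contributions gives 1 × 2 = 2 from the double-bond unit + 0 from the C(methyl)(+) atom = 2.
Since 2 = 4·0 + 2, the ring meets the 4n+2 criterion.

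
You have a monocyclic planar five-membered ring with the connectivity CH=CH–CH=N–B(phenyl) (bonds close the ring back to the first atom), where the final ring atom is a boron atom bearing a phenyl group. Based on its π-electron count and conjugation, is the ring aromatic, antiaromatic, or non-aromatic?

Antiaromatic

All ring atoms are sp² and supply a p orbital to the ring (each doubly-bonded ring atom is sp² with one p-orbital electron; each =N– nitrogen is pyridine-type (lone pair in the sp² plane, one electron in the p orbital); the boron has an empty p orbital); the conjugation is uninterrupted.
Tallying contributions gives 2 × 2 = 4 from the double-bond units + 0 from the B(phenyl) atom = 4.
With 4 = 4·1 π electrons, Hückel's rule classifies the planar ring as antiaromatic.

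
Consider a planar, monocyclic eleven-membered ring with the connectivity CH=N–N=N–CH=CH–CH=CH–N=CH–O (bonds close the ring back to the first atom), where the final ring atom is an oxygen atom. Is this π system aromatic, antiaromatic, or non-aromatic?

The p orbitals form a continuous loop: every atom in a ring double bond is sp² and brings one electron to the p orbital; each =N– nitrogen is pyridine-type (lone pair in the sp² plane, one electron in the p orbital); the oxygen donates one lone pair from its p orbital. The ring is fully conjugated.
Tallying contributions gives 5 × 2 = 10 from the double-bond units + 2 from the O atom = 12.
12 = 4(3); a planar, fully conjugated 4n system is antiaromatic.

Antiaromatic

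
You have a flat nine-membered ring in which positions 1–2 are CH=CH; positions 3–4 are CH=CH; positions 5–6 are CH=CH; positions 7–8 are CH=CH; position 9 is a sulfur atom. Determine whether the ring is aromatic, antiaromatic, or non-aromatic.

Every ring atom contributes a p orbital perpendicular to the ring (each doubly-bonded ring atom is sp² with one p-orbital electron; the sulfur donates one lone pair from its p orbital), so the π system is cyclic and fully conjugated.
Tallying contributions gives 4 × 2 = 8 from the double-bond units + 2 from the S atom = 10.
10 = 4(2) + 2, which satisfies Hückel's 4n+2 rule.

Aromatic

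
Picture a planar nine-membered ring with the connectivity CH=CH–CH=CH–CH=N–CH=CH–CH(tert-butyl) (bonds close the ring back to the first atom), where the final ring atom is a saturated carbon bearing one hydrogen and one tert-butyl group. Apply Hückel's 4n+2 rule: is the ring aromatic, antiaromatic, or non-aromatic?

Because that saturated carbon is sp³ and has no p orbital in the ring π system at the CH(tert-butyl) position, the π system cannot extend all the way around the ring.
A ring that is not fully conjugated cannot be aromatic or antiaromatic regardless of its π-electron count.

Non-aromatic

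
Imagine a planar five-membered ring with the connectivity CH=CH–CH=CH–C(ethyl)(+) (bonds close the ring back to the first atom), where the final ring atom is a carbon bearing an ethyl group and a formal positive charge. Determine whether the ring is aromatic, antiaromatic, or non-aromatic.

Antiaromatic

Every ring atom contributes a p orbital perpendicular to the ring (every atom in a ring double bond is sp² and brings one electron to the p orbital; the carbocation has an empty p orbital), so the π system is cyclic and fully conjugated.
π-electron count: 2 × 2 = 4 from the double-bond units + 0 from the C(ethyl)(+) atom = 4.
With 4 = 4·1 π electrons, Hückel's rule classifies the planar ring as antiaromatic.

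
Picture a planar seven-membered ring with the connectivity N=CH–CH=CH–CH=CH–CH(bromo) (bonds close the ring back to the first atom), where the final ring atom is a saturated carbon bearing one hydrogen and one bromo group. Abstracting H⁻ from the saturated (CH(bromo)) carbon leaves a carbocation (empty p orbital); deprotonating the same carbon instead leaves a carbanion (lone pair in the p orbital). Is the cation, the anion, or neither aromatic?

The cation

Once that carbon is sp², every ring atom has a p orbital and both ions are fully conjugated.
Cation: 3 × 2 + 0 = 6 π electrons → 4(1)+2, aromatic.
Anion: 3 × 2 + 2 = 8 π electrons → 4(2), antiaromatic.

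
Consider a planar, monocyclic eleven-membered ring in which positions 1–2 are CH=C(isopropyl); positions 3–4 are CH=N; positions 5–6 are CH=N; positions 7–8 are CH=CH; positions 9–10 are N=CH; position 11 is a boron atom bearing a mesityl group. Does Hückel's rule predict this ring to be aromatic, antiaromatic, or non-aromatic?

Every ring atom contributes a p orbital perpendicular to the ring (every atom in a ring double bond is sp² and brings one electron to the p orbital; each sp² =N– keeps its lone pair in-plane and puts one electron into the π system; the boron has an empty p orbital), so the π system is cyclic and fully conjugated.
Counting π electrons: 5 × 2 = 10 from the double-bond units + 0 from the B(mesityl) atom = 10.
That gives a 4n+2 count (10, n = 2).

Aromatic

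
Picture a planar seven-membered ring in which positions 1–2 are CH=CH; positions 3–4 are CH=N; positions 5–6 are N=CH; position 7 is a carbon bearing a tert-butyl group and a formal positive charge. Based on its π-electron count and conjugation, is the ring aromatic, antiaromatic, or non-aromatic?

Check conjugation: the double-bond atoms are sp², each contributing one p electron; the doubly-bonded nitrogens are pyridine-type — their lone pairs lie in the ring plane, leaving one electron in the p orbital; the carbocation has an empty p orbital — every position has a p orbital, so the cyclic π system is continuous.
Counting π electrons: 3 × 2 = 6 from the double-bond units + 0 from the C(tert-butyl)(+) atom = 6.
That gives a 4n+2 count (6, n = 1).

Aromatic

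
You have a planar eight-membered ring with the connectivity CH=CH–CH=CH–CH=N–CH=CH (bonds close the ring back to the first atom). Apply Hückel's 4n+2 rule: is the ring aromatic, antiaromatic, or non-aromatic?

Check conjugation: the double-bond atoms are sp², each contributing one p electron; each =N– nitrogen is pyridine-type (lone pair in the sp² plane, one electron in the p orbital) — every position has a p orbital, so the cyclic π system is continuous.
π-electron count: 4 × 2 = 8 from the 4 double-bond units.
A 4n π count (8, n = 2) in a planar conjugated ring means antiaromatic.

Antiaromatic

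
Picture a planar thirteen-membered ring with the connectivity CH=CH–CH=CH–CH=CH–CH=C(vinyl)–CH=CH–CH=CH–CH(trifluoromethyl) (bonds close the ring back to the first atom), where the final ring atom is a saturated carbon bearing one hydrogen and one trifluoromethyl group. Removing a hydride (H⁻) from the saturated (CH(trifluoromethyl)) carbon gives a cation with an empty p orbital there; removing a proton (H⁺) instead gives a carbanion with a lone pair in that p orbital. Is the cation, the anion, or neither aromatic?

In both ions every ring atom is sp² and contributes a p orbital, so both rings are fully conjugated.
Cation: 6 × 2 + 0 = 12 π electrons → 4(3), antiaromatic.
Anion: 6 × 2 + 2 = 14 π electrons → 4(3)+2, aromatic.

The anion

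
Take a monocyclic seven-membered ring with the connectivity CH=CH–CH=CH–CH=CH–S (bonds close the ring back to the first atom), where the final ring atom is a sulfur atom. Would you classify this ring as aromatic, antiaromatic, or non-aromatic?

Antiaromatic

Every ring atom contributes a p orbital perpendicular to the ring (every atom in a ring double bond is sp² and brings one electron to the p orbital; the sulfur donates one lone pair from its p orbital), so the π system is cyclic and fully conjugated.
π-electron count: 3 × 2 = 6 from the double-bond units + 2 from the S atom = 8.
A 4n π count (8, n = 2) in a planar conjugated ring means antiaromatic.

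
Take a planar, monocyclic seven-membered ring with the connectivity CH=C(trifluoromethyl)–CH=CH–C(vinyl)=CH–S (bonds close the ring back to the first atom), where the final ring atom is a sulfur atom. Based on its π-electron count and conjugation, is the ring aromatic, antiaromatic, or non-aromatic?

Antiaromatic

The p orbitals form a continuous loop: the double-bond atoms are sp², each contributing one p electron; the sulfur donates one lone pair from its p orbital. The ring is fully conjugated.
Counting π electrons: 3 × 2 = 6 from the double-bond units + 2 from the S atom = 8.
8 is a 4n count (n = 2), so the planar conjugated ring is antiaromatic.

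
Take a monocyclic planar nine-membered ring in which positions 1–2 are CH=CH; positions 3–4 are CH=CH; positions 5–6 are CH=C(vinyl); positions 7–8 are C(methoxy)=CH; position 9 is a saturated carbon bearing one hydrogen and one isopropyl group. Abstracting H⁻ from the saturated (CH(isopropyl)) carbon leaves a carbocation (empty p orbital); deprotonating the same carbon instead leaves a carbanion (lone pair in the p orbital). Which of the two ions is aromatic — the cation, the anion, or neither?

Both ions have a continuous loop of p orbitals — each ring atom is sp².
Cation: 4 × 2 + 0 = 8 π electrons → 4(2), antiaromatic.
Anion: 4 × 2 + 2 = 10 π electrons → 4(2)+2, aromatic.

The anion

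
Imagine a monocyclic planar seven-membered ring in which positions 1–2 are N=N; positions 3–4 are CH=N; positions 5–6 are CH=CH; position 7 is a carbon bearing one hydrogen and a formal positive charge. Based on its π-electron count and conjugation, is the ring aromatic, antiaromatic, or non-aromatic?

Aromatic

Check conjugation: every atom in a ring double bond is sp² and brings one electron to the p orbital; each =N– nitrogen is pyridine-type (lone pair in the sp² plane, one electron in the p orbital); the carbocation has an empty p orbital — every position has a p orbital, so the cyclic π system is continuous.
Adding the contributions, 3 × 2 = 6 from the double-bond units + 0 from the CH(+) atom = 6.
With 6 π electrons (n = 1), the Hückel 4n+2 condition holds.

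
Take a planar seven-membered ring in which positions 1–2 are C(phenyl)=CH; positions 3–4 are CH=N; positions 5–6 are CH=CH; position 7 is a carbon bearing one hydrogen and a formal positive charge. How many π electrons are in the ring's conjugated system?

6

Every ring atom contributes a p orbital perpendicular to the ring (every atom in a ring double bond is sp² and brings one electron to the p orbital; each sp² =N– keeps its lone pair in-plane and puts one electron into the π system; the carbocation has an empty p orbital), so the π system is cyclic and fully conjugated.
π-electron count: 3 × 2 = 6 from the double-bond units + 0 from the CH(+) atom = 6.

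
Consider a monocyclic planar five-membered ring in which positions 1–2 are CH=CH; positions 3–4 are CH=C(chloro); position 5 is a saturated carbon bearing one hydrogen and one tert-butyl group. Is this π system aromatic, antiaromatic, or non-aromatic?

Non-aromatic

The CH(tert-butyl) carbon is saturated: that saturated carbon is sp³ and has no p orbital in the ring π system. Conjugation is not continuous around the ring.
A ring that is not fully conjugated cannot be aromatic or antiaromatic regardless of its π-electron count.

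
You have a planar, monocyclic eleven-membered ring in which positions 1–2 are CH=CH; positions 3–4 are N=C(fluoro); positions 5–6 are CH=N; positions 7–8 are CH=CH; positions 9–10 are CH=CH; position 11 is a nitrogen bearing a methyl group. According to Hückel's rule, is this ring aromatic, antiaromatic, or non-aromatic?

Every ring atom contributes a p orbital perpendicular to the ring (every atom in a ring double bond is sp² and brings one electron to the p orbital; the doubly-bonded nitrogens are pyridine-type — their lone pairs lie in the ring plane, leaving one electron in the p orbital; the pyrrole-type nitrogen donates its lone pair from the p orbital), so the π system is cyclic and fully conjugated.
Counting π electrons: 5 × 2 = 10 from the double-bond units + 2 from the N(methyl) atom = 12.
A 4n π count (12, n = 3) in a planar conjugated ring means antiaromatic.

Antiaromatic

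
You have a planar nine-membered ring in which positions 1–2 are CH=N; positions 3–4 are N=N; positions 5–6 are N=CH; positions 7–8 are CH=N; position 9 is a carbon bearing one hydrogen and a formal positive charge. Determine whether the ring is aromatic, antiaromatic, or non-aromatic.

Antiaromatic

The p orbitals form a continuous loop: each doubly-bonded ring atom is sp² with one p-orbital electron; each =N– nitrogen is pyridine-type (lone pair in the sp² plane, one electron in the p orbital); the carbocation has an empty p orbital. The ring is fully conjugated.
Counting π electrons: 4 × 2 = 8 from the double-bond units + 0 from the CH(+) atom = 8.
A 4n π count (8, n = 2) in a planar conjugated ring means antiaromatic.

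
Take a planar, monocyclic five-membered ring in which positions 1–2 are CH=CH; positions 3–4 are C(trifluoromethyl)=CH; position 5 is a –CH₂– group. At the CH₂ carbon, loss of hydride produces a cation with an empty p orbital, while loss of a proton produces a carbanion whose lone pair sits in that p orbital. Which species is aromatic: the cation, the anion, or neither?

The anion

In both ions every ring atom is sp² and contributes a p orbital, so both rings are fully conjugated.
Cation: 2 × 2 + 0 = 4 π electrons → 4(1), antiaromatic.
Anion: 2 × 2 + 2 = 6 π electrons → 4(1)+2, aromatic.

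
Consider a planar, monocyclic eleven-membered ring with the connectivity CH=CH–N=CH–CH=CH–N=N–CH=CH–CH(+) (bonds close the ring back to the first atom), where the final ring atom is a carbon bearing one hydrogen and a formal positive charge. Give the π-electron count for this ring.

Every ring atom contributes a p orbital perpendicular to the ring (every atom in a ring double bond is sp² and brings one electron to the p orbital; the doubly-bonded nitrogens are pyridine-type — their lone pairs lie in the ring plane, leaving one electron in the p orbital; the carbocation has an empty p orbital), so the π system is cyclic and fully conjugated.
Tallying contributions gives 5 × 2 = 10 from the double-bond units + 0 from the CH(+) atom = 10.

10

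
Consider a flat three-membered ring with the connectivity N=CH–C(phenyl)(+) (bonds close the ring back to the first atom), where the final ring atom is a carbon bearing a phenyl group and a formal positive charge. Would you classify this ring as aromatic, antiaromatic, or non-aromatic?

Aromatic

Every ring atom contributes a p orbital perpendicular to the ring (every atom in a ring double bond is sp² and brings one electron to the p orbital; each =N– nitrogen is pyridine-type (lone pair in the sp² plane, one electron in the p orbital); the carbocation has an empty p orbital), so the π system is cyclic and fully conjugated.
Counting π electrons: 1 × 2 = 2 from the double-bond unit + 0 from the C(phenyl)(+) atom = 2.
That gives a 4n+2 count (2, n = 0).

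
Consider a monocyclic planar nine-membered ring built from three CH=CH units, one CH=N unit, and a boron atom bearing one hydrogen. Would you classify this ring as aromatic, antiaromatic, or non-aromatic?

Check conjugation: each doubly-bonded ring atom is sp² with one p-orbital electron; the doubly-bonded nitrogens are pyridine-type — their lone pairs lie in the ring plane, leaving one electron in the p orbital; the boron has an empty p orbital — every position has a p orbital, so the cyclic π system is continuous.
π-electron count: 4 × 2 = 8 from the double-bond units + 0 from the BH atom = 8.
8 = 4(2); a planar, fully conjugated 4n system is antiaromatic.

Antiaromatic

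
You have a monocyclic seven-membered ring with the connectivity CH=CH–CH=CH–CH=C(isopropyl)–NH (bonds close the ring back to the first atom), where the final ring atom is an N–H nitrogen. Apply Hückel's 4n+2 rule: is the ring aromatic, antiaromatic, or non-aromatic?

Every ring atom contributes a p orbital perpendicular to the ring (the double-bond atoms are sp², each contributing one p electron; the pyrrole-type nitrogen donates its lone pair from the p orbital), so the π system is cyclic and fully conjugated.
Counting π electrons: 3 × 2 = 6 from the double-bond units + 2 from the NH atom = 8.
8 is a 4n count (n = 2), so the planar conjugated ring is antiaromatic.

Antiaromatic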